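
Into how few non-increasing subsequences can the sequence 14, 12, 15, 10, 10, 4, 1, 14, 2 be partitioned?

Place each on the leftmost legal pile:
14 → new pile 1 (tops now [14])
12 → pile 1 (tops now [12])
15 → new pile 2 (tops now [12, 15])
10 → pile 1 (tops now [10, 15])
10 → pile 1 (tops now [10, 15])
4 → pile 1 (tops now [4, 15])
1 → pile 1 (tops now [1, 15])
14 → pile 2 (tops now [1, 14])
2 → pile 2 (tops now [1, 2])
Two piles.

2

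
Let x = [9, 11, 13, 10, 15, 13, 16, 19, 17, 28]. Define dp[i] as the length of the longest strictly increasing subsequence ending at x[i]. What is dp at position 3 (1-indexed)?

dp[i] = 1 + max{dp[j] : j<i, x[j]<x[i]} (or 1 if no such j):
i:      1  2  3  4  5  6  7  8  9 10
x[i]:   9 11 13 10 15 13 16 19 17 28
dp:     1  2  3  2  4  3  5  6  6  7
At index 3 the value is 3.

3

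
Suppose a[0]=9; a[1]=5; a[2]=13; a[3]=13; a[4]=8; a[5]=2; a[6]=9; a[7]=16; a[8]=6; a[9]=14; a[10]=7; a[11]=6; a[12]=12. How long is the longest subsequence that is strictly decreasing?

4

Negate each value so 'decreasing' becomes 'increasing', then run patience tails on the negated sequence:
-9 → extends → [-9]
-5 → extends → [-9, -5]
-13 → replaces -9 → [-13, -5]
-13 → already a tail → [-13, -5]
-8 → replaces -5 → [-13, -8]
-2 → extends → [-13, -8, -2]
-9 → replaces -8 → [-13, -9, -2]
-16 → replaces -13 → [-16, -9, -2]
-6 → replaces -2 → [-16, -9, -6]
-14 → replaces -9 → [-16, -14, -6]
-7 → replaces -6 → [-16, -14, -7]
-6 → extends → [-16, -14, -7, -6]
-12 → replaces -7 → [-16, -14, -12, -6]
Four tails, so the longest strictly decreasing subsequence of the original has length 4.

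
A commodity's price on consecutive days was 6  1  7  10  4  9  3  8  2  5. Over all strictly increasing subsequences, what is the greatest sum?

23

Let S[i] be the best sum of a strictly increasing subsequence ending at i:
i:      1  2  3  4  5  6  7  8  9 10
a[i]:   6  1  7 10  4  9  3  8  2  5
S:      6  1 13 23  5 22  4 21  3 10
Maximum is 23 (e.g. 6 + 7 + 10).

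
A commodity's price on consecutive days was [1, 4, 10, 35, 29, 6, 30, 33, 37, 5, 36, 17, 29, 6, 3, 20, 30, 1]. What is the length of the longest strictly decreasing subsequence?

6

Negate each value so 'decreasing' becomes 'increasing', then run patience tails on the negated sequence:
-1 → extends → [-1]
-4 → replaces -1 → [-4]
-10 → replaces -4 → [-10]
-35 → replaces -10 → [-35]
-29 → extends → [-35, -29]
-6 → extends → [-35, -29, -6]
-30 → replaces -29 → [-35, -30, -6]
-33 → replaces -30 → [-35, -33, -6]
-37 → replaces -35 → [-37, -33, -6]
-5 → extends → [-37, -33, -6, -5]
-36 → replaces -33 → [-37, -36, -6, -5]
-17 → replaces -6 → [-37, -36, -17, -5]
-29 → replaces -17 → [-37, -36, -29, -5]
-6 → replaces -5 → [-37, -36, -29, -6]
-3 → extends → [-37, -36, -29, -6, -3]
-20 → replaces -6 → [-37, -36, -29, -20, -3]
-30 → replaces -29 → [-37, -36, -30, -20, -3]
-1 → extends → [-37, -36, -30, -20, -3, -1]
Six tails, so the longest strictly decreasing subsequence of the original has length 6.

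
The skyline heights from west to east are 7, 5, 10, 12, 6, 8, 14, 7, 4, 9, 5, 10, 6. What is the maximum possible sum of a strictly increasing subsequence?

Let S[i] be the best sum of a strictly increasing subsequence ending at i:
i:      1  2  3  4  5  6  7  8  9 10 11 12 13
a[i]:   7  5 10 12  6  8 14  7  4  9  5 10  6
S:      7  5 17 29 11 19 43 18  4 28  9 38 15
Maximum is 43 (e.g. 7 + 10 + 12 + 14).

43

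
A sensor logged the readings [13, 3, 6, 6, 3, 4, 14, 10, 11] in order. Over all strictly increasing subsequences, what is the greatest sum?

30

Let S[i] be the best sum of a strictly increasing subsequence ending at i:
i:      1  2  3  4  5  6  7  8  9
a[i]:  13  3  6  6  3  4 14 10 11
S:     13  3  9  9  3  7 27 19 30
Maximum is 30 (e.g. 3 + 6 + 10 + 11).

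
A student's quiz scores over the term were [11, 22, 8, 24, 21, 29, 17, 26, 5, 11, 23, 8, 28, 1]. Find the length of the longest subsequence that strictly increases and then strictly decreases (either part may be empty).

inc[i] = longest strictly increasing subsequence ending at i; dec[i] = longest strictly decreasing subsequence starting at i:
i:      1  2  3  4  5  6  7  8  9 10 11 12 13 14
a[i]:  11 22  8 24 21 29 17 26  5 11 23  8 28  1
inc:    1  2  1  3  2  4  2  4  1  2  3  2  5  1
dec:    4  6  3  6  5  5  4  4  2  3  3  2  2  1
Best peak at i=4 (value 24): inc=3, dec=6, length 3+6−1 = 8.

8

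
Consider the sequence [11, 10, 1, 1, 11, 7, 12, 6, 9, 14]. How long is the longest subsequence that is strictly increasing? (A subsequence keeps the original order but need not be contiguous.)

4

Let dp[i] be the length of the longest such subsequence ending at index i:
i:      1  2  3  4  5  6  7  8  9 10
a[i]:  11 10  1  1 11  7 12  6  9 14
dp:     1  1  1  1  2  2  3  2  3  4
Maximum dp value is 4.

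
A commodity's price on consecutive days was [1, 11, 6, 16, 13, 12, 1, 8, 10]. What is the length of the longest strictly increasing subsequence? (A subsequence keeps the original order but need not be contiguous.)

Let dp[i] be the length of the longest such subsequence ending at index i:
i:      1  2  3  4  5  6  7  8  9
a[i]:   1 11  6 16 13 12  1  8 10
dp:     1  2  2  3  3  3  1  3  4
Maximum dp value is 4.

4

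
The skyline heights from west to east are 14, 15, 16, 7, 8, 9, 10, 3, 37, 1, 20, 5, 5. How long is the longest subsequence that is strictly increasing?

5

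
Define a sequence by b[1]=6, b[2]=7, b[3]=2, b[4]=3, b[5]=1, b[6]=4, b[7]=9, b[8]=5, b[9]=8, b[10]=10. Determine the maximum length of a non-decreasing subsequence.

6

Track the smallest tail for each achievable length (allowing ties):
6 → extends → [6]
7 → extends → [6, 7]
2 → replaces 6 → [2, 7]
3 → replaces 7 → [2, 3]
1 → replaces 2 → [1, 3]
4 → extends → [1, 3, 4]
9 → extends → [1, 3, 4, 9]
5 → replaces 9 → [1, 3, 4, 5]
8 → extends → [1, 3, 4, 5, 8]
10 → extends → [1, 3, 4, 5, 8, 10]
Six tails, so the longest non-decreasing subsequence has length 6 (e.g. 2, 3, 4, 5, 8, 10).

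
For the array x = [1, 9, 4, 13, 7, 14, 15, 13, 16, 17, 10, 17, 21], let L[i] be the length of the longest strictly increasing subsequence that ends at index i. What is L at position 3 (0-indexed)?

dp[i] = 1 + max{dp[j] : j<i, x[j]<x[i]} (or 1 if no such j):
i:      0  1  2  3  4  5  6  7  8  9 10 11 12
x[i]:   1  9  4 13  7 14 15 13 16 17 10 17 21
dp:     1  2  2  3  3  4  5  4  6  7  4  7  8
At index 3 the value is 3.

3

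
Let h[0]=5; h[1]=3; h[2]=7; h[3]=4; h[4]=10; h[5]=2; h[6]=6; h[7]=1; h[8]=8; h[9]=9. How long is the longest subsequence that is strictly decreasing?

4

Negate each value so 'decreasing' becomes 'increasing', then run patience tails on the negated sequence:
-5 → extends → [-5]
-3 → extends → [-5, -3]
-7 → replaces -5 → [-7, -3]
-4 → replaces -3 → [-7, -4]
-10 → replaces -7 → [-10, -4]
-2 → extends → [-10, -4, -2]
-6 → replaces -4 → [-10, -6, -2]
-1 → extends → [-10, -6, -2, -1]
-8 → replaces -6 → [-10, -8, -2, -1]
-9 → replaces -8 → [-10, -9, -2, -1]
Four tails, so the longest strictly decreasing subsequence of the original has length 4.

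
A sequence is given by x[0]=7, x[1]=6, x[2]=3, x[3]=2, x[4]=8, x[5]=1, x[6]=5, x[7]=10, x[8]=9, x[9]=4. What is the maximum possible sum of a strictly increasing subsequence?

Let S[i] be the best sum of a strictly increasing subsequence ending at i:
i:      0  1  2  3  4  5  6  7  8  9
x[i]:   7  6  3  2  8  1  5 10  9  4
S:      7  6  3  2 15  1  8 25 24  7
Maximum is 25 (e.g. 7 + 8 + 10).

25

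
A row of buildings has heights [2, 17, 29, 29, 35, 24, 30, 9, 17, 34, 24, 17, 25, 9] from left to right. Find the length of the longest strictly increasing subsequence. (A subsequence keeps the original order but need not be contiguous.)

5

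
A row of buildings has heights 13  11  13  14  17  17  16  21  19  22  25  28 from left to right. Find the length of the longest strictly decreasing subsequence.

Let dp[i] be the longest strictly decreasing subsequence ending at i:
i:      1  2  3  4  5  6  7  8  9 10 11 12
a[i]:  13 11 13 14 17 17 16 21 19 22 25 28
dp:     1  2  1  1  1  1  2  1  2  1  1  1
Maximum is 2.

2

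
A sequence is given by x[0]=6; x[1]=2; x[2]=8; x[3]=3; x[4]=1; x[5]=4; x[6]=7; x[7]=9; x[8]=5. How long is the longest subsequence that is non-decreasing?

5

Let dp[i] be the length of the longest such subsequence ending at index i:
i:     0 1 2 3 4 5 6 7 8
x[i]:  6 2 8 3 1 4 7 9 5
dp:    1 1 2 2 1 3 4 5 4
Maximum dp value is 5.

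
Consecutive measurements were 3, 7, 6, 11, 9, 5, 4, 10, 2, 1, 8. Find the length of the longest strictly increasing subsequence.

Track the smallest tail for each achievable length (strict):
3 → extends → [3]
7 → extends → [3, 7]
6 → replaces 7 → [3, 6]
11 → extends → [3, 6, 11]
9 → replaces 11 → [3, 6, 9]
5 → replaces 6 → [3, 5, 9]
4 → replaces 5 → [3, 4, 9]
10 → extends → [3, 4, 9, 10]
2 → replaces 3 → [2, 4, 9, 10]
1 → replaces 2 → [1, 4, 9, 10]
8 → replaces 9 → [1, 4, 8, 10]
Four tails, so the longest strictly increasing subsequence has length 4 (e.g. 3, 7, 9, 10).

4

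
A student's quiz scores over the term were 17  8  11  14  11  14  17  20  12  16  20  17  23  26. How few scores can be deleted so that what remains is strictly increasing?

Fewest deletions = n − (longest strictly increasing subsequence).
i:      1  2  3  4  5  6  7  8  9 10 11 12 13 14
a[i]:  17  8 11 14 11 14 17 20 12 16 20 17 23 26
dp:     1  1  2  3  2  3  4  5  3  4  5  5  6  7
max dp = 7, so deletions = 14 − 7 = 7.

7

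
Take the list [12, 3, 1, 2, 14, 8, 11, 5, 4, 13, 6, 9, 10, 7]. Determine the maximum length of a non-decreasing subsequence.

6

Track the smallest tail for each achievable length (allowing ties):
12 → extends → [12]
3 → replaces 12 → [3]
1 → replaces 3 → [1]
2 → extends → [1, 2]
14 → extends → [1, 2, 14]
8 → replaces 14 → [1, 2, 8]
11 → extends → [1, 2, 8, 11]
5 → replaces 8 → [1, 2, 5, 11]
4 → replaces 5 → [1, 2, 4, 11]
13 → extends → [1, 2, 4, 11, 13]
6 → replaces 11 → [1, 2, 4, 6, 13]
9 → replaces 13 → [1, 2, 4, 6, 9]
10 → extends → [1, 2, 4, 6, 9, 10]
7 → replaces 9 → [1, 2, 4, 6, 7, 10]
Six tails, so the longest non-decreasing subsequence has length 6 (e.g. 1, 2, 5, 6, 9, 10).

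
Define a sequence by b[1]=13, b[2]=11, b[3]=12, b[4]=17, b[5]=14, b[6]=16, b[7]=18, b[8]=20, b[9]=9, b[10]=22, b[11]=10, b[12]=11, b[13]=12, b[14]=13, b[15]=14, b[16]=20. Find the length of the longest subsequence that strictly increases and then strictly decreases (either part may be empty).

8

inc[i] = longest strictly increasing subsequence ending at i; dec[i] = longest strictly decreasing subsequence starting at i:
i:      1  2  3  4  5  6  7  8  9 10 11 12 13 14 15 16
b[i]:  13 11 12 17 14 16 18 20  9 22 10 11 12 13 14 20
inc:    1  1  2  3  3  4  5  6  1  7  2  3  4  5  6  7
dec:    3  2  2  3  2  2  2  2  1  2  1  1  1  1  1  1
Best peak at i=10 (value 22): inc=7, dec=2, length 7+2−1 = 8.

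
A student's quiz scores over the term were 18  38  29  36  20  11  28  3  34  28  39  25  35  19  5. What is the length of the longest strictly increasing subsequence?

Let dp[i] be the length of the longest such subsequence ending at index i:
i:      1  2  3  4  5  6  7  8  9 10 11 12 13 14 15
a[i]:  18 38 29 36 20 11 28  3 34 28 39 25 35 19  5
dp:     1  2  2  3  2  1  3  1  4  3  5  3  5  2  2
Maximum dp value is 5.

5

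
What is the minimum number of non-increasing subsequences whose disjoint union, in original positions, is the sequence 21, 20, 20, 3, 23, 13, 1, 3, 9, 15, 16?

Place each on the leftmost legal pile:
21 → new pile 1 (tops now [21])
20 → pile 1 (tops now [20])
20 → pile 1 (tops now [20])
3 → pile 1 (tops now [3])
23 → new pile 2 (tops now [3, 23])
13 → pile 2 (tops now [3, 13])
1 → pile 1 (tops now [1, 13])
3 → pile 2 (tops now [1, 3])
9 → new pile 3 (tops now [1, 3, 9])
15 → new pile 4 (tops now [1, 3, 9, 15])
16 → new pile 5 (tops now [1, 3, 9, 15, 16])
Five piles.

5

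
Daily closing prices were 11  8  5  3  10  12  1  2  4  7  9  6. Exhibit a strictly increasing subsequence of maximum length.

1, 2, 4, 7, 9

Patience tails give the LIS length; then backtrack through the dp parents:
11 → extends → [11]
8 → replaces 11 → [8]
5 → replaces 8 → [5]
3 → replaces 5 → [3]
10 → extends → [3, 10]
12 → extends → [3, 10, 12]
1 → replaces 3 → [1, 10, 12]
2 → replaces 10 → [1, 2, 12]
4 → replaces 12 → [1, 2, 4]
7 → extends → [1, 2, 4, 7]
9 → extends → [1, 2, 4, 7, 9]
6 → replaces 7 → [1, 2, 4, 6, 9]
Length 5; one witness is 1, 2, 4, 7, 9.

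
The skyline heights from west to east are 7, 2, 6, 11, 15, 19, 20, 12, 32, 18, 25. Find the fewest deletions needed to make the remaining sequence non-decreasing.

Fewest deletions = n − (longest non-decreasing subsequence).
i:      1  2  3  4  5  6  7  8  9 10 11
a[i]:   7  2  6 11 15 19 20 12 32 18 25
dp:     1  1  2  3  4  5  6  4  7  5  7
max dp = 7, so deletions = 11 − 7 = 4.

4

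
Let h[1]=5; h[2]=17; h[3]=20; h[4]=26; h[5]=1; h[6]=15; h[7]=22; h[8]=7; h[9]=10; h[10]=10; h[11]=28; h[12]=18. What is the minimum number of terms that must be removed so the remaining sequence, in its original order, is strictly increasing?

7

Fewest deletions = n − (longest strictly increasing subsequence).
Patience tails:
5 → extends → [5]
17 → extends → [5, 17]
20 → extends → [5, 17, 20]
26 → extends → [5, 17, 20, 26]
1 → replaces 5 → [1, 17, 20, 26]
15 → replaces 17 → [1, 15, 20, 26]
22 → replaces 26 → [1, 15, 20, 22]
7 → replaces 15 → [1, 7, 20, 22]
10 → replaces 20 → [1, 7, 10, 22]
10 → already a tail → [1, 7, 10, 22]
28 → extends → [1, 7, 10, 22, 28]
18 → replaces 22 → [1, 7, 10, 18, 28]
Longest strictly increasing subsequence has length 5, so deletions = 12 − 5 = 7.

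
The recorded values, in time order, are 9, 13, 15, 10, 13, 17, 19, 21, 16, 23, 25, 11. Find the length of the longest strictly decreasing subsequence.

3

Let dp[i] be the longest strictly decreasing subsequence ending at i:
i:      1  2  3  4  5  6  7  8  9 10 11 12
a[i]:   9 13 15 10 13 17 19 21 16 23 25 11
dp:     1  1  1  2  2  1  1  1  2  1  1  3
Maximum is 3.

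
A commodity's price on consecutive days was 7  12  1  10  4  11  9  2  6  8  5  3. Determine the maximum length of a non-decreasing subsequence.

4

Track the smallest tail for each achievable length (allowing ties):
7 → extends → [7]
12 → extends → [7, 12]
1 → replaces 7 → [1, 12]
10 → replaces 12 → [1, 10]
4 → replaces 10 → [1, 4]
11 → extends → [1, 4, 11]
9 → replaces 11 → [1, 4, 9]
2 → replaces 4 → [1, 2, 9]
6 → replaces 9 → [1, 2, 6]
8 → extends → [1, 2, 6, 8]
5 → replaces 6 → [1, 2, 5, 8]
3 → replaces 5 → [1, 2, 3, 8]
Four tails, so the longest non-decreasing subsequence has length 4 (e.g. 1, 4, 6, 8).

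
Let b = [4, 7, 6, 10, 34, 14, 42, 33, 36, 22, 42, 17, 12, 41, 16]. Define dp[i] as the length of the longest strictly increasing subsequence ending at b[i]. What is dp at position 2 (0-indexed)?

2

dp[i] = 1 + max{dp[j] : j<i, b[j]<b[i]} (or 1 if no such j):
i:      0  1  2  3  4  5  6  7  8  9 10 11 12 13 14
b[i]:   4  7  6 10 34 14 42 33 36 22 42 17 12 41 16
dp:     1  2  2  3  4  4  5  5  6  5  7  5  4  7  5
At index 2 the value is 2.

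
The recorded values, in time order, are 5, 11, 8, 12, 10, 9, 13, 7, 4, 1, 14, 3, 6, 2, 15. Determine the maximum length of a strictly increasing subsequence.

Track the smallest tail for each achievable length (strict):
5 → extends → [5]
11 → extends → [5, 11]
8 → replaces 11 → [5, 8]
12 → extends → [5, 8, 12]
10 → replaces 12 → [5, 8, 10]
9 → replaces 10 → [5, 8, 9]
13 → extends → [5, 8, 9, 13]
7 → replaces 8 → [5, 7, 9, 13]
4 → replaces 5 → [4, 7, 9, 13]
1 → replaces 4 → [1, 7, 9, 13]
14 → extends → [1, 7, 9, 13, 14]
3 → replaces 7 → [1, 3, 9, 13, 14]
6 → replaces 9 → [1, 3, 6, 13, 14]
2 → replaces 3 → [1, 2, 6, 13, 14]
15 → extends → [1, 2, 6, 13, 14, 15]
Six tails, so the longest strictly increasing subsequence has length 6 (e.g. 5, 11, 12, 13, 14, 15).

6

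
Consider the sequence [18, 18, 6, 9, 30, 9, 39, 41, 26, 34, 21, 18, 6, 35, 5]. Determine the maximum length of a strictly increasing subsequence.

Track the smallest tail for each achievable length (strict):
18 → extends → [18]
18 → already a tail → [18]
6 → replaces 18 → [6]
9 → extends → [6, 9]
30 → extends → [6, 9, 30]
9 → already a tail → [6, 9, 30]
39 → extends → [6, 9, 30, 39]
41 → extends → [6, 9, 30, 39, 41]
26 → replaces 30 → [6, 9, 26, 39, 41]
34 → replaces 39 → [6, 9, 26, 34, 41]
21 → replaces 26 → [6, 9, 21, 34, 41]
18 → replaces 21 → [6, 9, 18, 34, 41]
6 → already a tail → [6, 9, 18, 34, 41]
35 → replaces 41 → [6, 9, 18, 34, 35]
5 → replaces 6 → [5, 9, 18, 34, 35]
Five tails, so the longest strictly increasing subsequence has length 5 (e.g. 6, 9, 30, 39, 41).

5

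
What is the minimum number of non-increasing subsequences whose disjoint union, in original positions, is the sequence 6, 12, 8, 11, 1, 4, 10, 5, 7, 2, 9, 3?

Place each on the leftmost legal pile:
6 → new pile 1 (tops now [6])
12 → new pile 2 (tops now [6, 12])
8 → pile 2 (tops now [6, 8])
11 → new pile 3 (tops now [6, 8, 11])
1 → pile 1 (tops now [1, 8, 11])
4 → pile 2 (tops now [1, 4, 11])
10 → pile 3 (tops now [1, 4, 10])
5 → pile 3 (tops now [1, 4, 5])
7 → new pile 4 (tops now [1, 4, 5, 7])
2 → pile 2 (tops now [1, 2, 5, 7])
9 → new pile 5 (tops now [1, 2, 5, 7, 9])
3 → pile 3 (tops now [1, 2, 3, 7, 9])
Five piles.

5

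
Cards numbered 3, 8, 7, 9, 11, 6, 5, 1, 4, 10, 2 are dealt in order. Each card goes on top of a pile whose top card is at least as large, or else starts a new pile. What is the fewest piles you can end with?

The minimum number of non-increasing subsequences covering a sequence equals the length of its longest strictly increasing subsequence.
LIS length is 4 (e.g. 3, 8, 9, 11), so 4 piles are needed.

4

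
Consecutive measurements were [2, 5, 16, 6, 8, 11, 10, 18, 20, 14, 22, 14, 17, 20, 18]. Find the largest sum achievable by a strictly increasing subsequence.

Let S[i] be the best sum of a strictly increasing subsequence ending at i:
i:      1  2  3  4  5  6  7  8  9 10 11 12 13 14 15
a[i]:   2  5 16  6  8 11 10 18 20 14 22 14 17 20 18
S:      2  7 23 13 21 32 31 50 70 46 92 46 63 83 81
Maximum is 92 (e.g. 2 + 5 + 6 + 8 + 11 + 18 + 20 + 22).

92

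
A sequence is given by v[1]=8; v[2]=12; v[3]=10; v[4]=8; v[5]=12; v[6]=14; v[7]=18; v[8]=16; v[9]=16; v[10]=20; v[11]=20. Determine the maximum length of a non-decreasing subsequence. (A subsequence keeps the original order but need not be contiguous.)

Let dp[i] be the length of the longest such subsequence ending at index i:
i:      1  2  3  4  5  6  7  8  9 10 11
v[i]:   8 12 10  8 12 14 18 16 16 20 20
dp:     1  2  2  2  3  4  5  5  6  7  8
Maximum dp value is 8.

8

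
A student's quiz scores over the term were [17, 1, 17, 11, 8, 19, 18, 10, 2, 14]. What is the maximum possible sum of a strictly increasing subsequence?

Let S[i] be the best sum of a strictly increasing subsequence ending at i:
i:      1  2  3  4  5  6  7  8  9 10
a[i]:  17  1 17 11  8 19 18 10  2 14
S:     17  1 18 12  9 37 36 19  3 33
Maximum is 37 (e.g. 1 + 17 + 19).

37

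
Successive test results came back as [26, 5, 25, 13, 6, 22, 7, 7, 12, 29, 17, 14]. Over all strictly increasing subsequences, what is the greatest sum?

Let S[i] be the best sum of a strictly increasing subsequence ending at i:
i:      1  2  3  4  5  6  7  8  9 10 11 12
a[i]:  26  5 25 13  6 22  7  7 12 29 17 14
S:     26  5 30 18 11 40 18 18 30 69 47 44
Maximum is 69 (e.g. 5 + 13 + 22 + 29).

69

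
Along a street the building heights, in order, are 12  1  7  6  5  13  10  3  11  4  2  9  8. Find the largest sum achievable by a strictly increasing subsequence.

29

Let S[i] be the best sum of a strictly increasing subsequence ending at i:
i:      1  2  3  4  5  6  7  8  9 10 11 12 13
a[i]:  12  1  7  6  5 13 10  3 11  4  2  9  8
S:     12  1  8  7  6 25 18  4 29  8  3 17 16
Maximum is 29 (e.g. 1 + 7 + 10 + 11).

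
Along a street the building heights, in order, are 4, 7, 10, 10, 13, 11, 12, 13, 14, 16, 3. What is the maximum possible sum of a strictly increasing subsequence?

Let S[i] be the best sum of a strictly increasing subsequence ending at i:
i:      1  2  3  4  5  6  7  8  9 10 11
a[i]:   4  7 10 10 13 11 12 13 14 16  3
S:      4 11 21 21 34 32 44 57 71 87  3
Maximum is 87 (e.g. 4 + 7 + 10 + 11 + 12 + 13 + 14 + 16).

87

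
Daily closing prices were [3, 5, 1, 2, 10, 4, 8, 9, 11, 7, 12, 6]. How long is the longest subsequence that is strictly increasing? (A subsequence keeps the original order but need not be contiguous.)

Let dp[i] be the length of the longest such subsequence ending at index i:
i:      1  2  3  4  5  6  7  8  9 10 11 12
a[i]:   3  5  1  2 10  4  8  9 11  7 12  6
dp:     1  2  1  2  3  3  4  5  6  4  7  4
Maximum dp value is 7.

7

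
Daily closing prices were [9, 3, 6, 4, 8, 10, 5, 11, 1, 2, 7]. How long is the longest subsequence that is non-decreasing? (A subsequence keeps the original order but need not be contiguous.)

5

Track the smallest tail for each achievable length (allowing ties):
9 → extends → [9]
3 → replaces 9 → [3]
6 → extends → [3, 6]
4 → replaces 6 → [3, 4]
8 → extends → [3, 4, 8]
10 → extends → [3, 4, 8, 10]
5 → replaces 8 → [3, 4, 5, 10]
11 → extends → [3, 4, 5, 10, 11]
1 → replaces 3 → [1, 4, 5, 10, 11]
2 → replaces 4 → [1, 2, 5, 10, 11]
7 → replaces 10 → [1, 2, 5, 7, 11]
Five tails, so the longest non-decreasing subsequence has length 5 (e.g. 3, 6, 8, 10, 11).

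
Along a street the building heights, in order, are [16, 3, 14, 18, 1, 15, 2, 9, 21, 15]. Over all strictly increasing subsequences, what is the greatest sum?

Let S[i] be the best sum of a strictly increasing subsequence ending at i:
i:      1  2  3  4  5  6  7  8  9 10
a[i]:  16  3 14 18  1 15  2  9 21 15
S:     16  3 17 35  1 32  3 12 56 32
Maximum is 56 (e.g. 3 + 14 + 18 + 21).

56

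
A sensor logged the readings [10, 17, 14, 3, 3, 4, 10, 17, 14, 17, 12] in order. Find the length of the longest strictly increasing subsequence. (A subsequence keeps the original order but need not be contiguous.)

5

Track the smallest tail for each achievable length (strict):
10 → extends → [10]
17 → extends → [10, 17]
14 → replaces 17 → [10, 14]
3 → replaces 10 → [3, 14]
3 → already a tail → [3, 14]
4 → replaces 14 → [3, 4]
10 → extends → [3, 4, 10]
17 → extends → [3, 4, 10, 17]
14 → replaces 17 → [3, 4, 10, 14]
17 → extends → [3, 4, 10, 14, 17]
12 → replaces 14 → [3, 4, 10, 12, 17]
Five tails, so the longest strictly increasing subsequence has length 5 (e.g. 3, 4, 10, 14, 17).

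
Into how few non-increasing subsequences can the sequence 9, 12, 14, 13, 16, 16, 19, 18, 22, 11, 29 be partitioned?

7

Place each on the leftmost legal pile:
9 → new pile 1 (tops now [9])
12 → new pile 2 (tops now [9, 12])
14 → new pile 3 (tops now [9, 12, 14])
13 → pile 3 (tops now [9, 12, 13])
16 → new pile 4 (tops now [9, 12, 13, 16])
16 → pile 4 (tops now [9, 12, 13, 16])
19 → new pile 5 (tops now [9, 12, 13, 16, 19])
18 → pile 5 (tops now [9, 12, 13, 16, 18])
22 → new pile 6 (tops now [9, 12, 13, 16, 18, 22])
11 → pile 2 (tops now [9, 11, 13, 16, 18, 22])
29 → new pile 7 (tops now [9, 11, 13, 16, 18, 22, 29])
Seven piles.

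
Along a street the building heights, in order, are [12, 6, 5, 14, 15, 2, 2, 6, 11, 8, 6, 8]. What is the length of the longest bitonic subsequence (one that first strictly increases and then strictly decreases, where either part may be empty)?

6

inc[i] = longest strictly increasing subsequence ending at i; dec[i] = longest strictly decreasing subsequence starting at i:
i:      1  2  3  4  5  6  7  8  9 10 11 12
a[i]:  12  6  5 14 15  2  2  6 11  8  6  8
inc:    1  1  1  2  3  1  1  2  3  3  2  3
dec:    4  3  2  4  4  1  1  1  3  2  1  1
Best peak at i=5 (value 15): inc=3, dec=4, length 3+4−1 = 6.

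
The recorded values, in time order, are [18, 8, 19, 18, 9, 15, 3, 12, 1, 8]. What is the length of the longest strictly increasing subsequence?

3

Track the smallest tail for each achievable length (strict):
18 → extends → [18]
8 → replaces 18 → [8]
19 → extends → [8, 19]
18 → replaces 19 → [8, 18]
9 → replaces 18 → [8, 9]
15 → extends → [8, 9, 15]
3 → replaces 8 → [3, 9, 15]
12 → replaces 15 → [3, 9, 12]
1 → replaces 3 → [1, 9, 12]
8 → replaces 9 → [1, 8, 12]
Three tails, so the longest strictly increasing subsequence has length 3 (e.g. 8, 9, 15).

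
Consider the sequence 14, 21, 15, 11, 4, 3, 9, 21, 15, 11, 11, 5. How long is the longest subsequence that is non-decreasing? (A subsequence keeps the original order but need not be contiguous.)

Track the smallest tail for each achievable length (allowing ties):
14 → extends → [14]
21 → extends → [14, 21]
15 → replaces 21 → [14, 15]
11 → replaces 14 → [11, 15]
4 → replaces 11 → [4, 15]
3 → replaces 4 → [3, 15]
9 → replaces 15 → [3, 9]
21 → extends → [3, 9, 21]
15 → replaces 21 → [3, 9, 15]
11 → replaces 15 → [3, 9, 11]
11 → extends → [3, 9, 11, 11]
5 → replaces 9 → [3, 5, 11, 11]
Four tails, so the longest non-decreasing subsequence has length 4 (e.g. 4, 9, 11, 11).

4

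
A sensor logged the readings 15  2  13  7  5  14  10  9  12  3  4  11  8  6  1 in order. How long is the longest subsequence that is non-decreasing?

Let dp[i] be the length of the longest such subsequence ending at index i:
i:      1  2  3  4  5  6  7  8  9 10 11 12 13 14 15
a[i]:  15  2 13  7  5 14 10  9 12  3  4 11  8  6  1
dp:     1  1  2  2  2  3  3  3  4  2  3  4  4  4  1
Maximum dp value is 4.

4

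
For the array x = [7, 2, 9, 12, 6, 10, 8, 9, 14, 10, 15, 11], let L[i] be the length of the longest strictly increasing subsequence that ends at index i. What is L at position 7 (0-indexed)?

dp[i] = 1 + max{dp[j] : j<i, x[j]<x[i]} (or 1 if no such j):
i:      0  1  2  3  4  5  6  7  8  9 10 11
x[i]:   7  2  9 12  6 10  8  9 14 10 15 11
dp:     1  1  2  3  2  3  3  4  5  5  6  6
At index 7 the value is 4.

4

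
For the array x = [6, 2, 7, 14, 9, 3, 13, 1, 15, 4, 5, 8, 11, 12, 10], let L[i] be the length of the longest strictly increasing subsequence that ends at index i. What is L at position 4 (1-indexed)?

dp[i] = 1 + max{dp[j] : j<i, x[j]<x[i]} (or 1 if no such j):
i:      1  2  3  4  5  6  7  8  9 10 11 12 13 14 15
x[i]:   6  2  7 14  9  3 13  1 15  4  5  8 11 12 10
dp:     1  1  2  3  3  2  4  1  5  3  4  5  6  7  6
At index 4 the value is 3.

3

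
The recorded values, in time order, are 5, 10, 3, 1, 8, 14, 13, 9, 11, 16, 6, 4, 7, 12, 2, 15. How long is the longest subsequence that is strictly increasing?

6

Track the smallest tail for each achievable length (strict):
5 → extends → [5]
10 → extends → [5, 10]
3 → replaces 5 → [3, 10]
1 → replaces 3 → [1, 10]
8 → replaces 10 → [1, 8]
14 → extends → [1, 8, 14]
13 → replaces 14 → [1, 8, 13]
9 → replaces 13 → [1, 8, 9]
11 → extends → [1, 8, 9, 11]
16 → extends → [1, 8, 9, 11, 16]
6 → replaces 8 → [1, 6, 9, 11, 16]
4 → replaces 6 → [1, 4, 9, 11, 16]
7 → replaces 9 → [1, 4, 7, 11, 16]
12 → replaces 16 → [1, 4, 7, 11, 12]
2 → replaces 4 → [1, 2, 7, 11, 12]
15 → extends → [1, 2, 7, 11, 12, 15]
Six tails, so the longest strictly increasing subsequence has length 6 (e.g. 5, 8, 9, 11, 12, 15).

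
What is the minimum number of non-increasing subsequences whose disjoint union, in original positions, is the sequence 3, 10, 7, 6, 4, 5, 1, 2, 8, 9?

5

Place each on the leftmost legal pile:
3 → new pile 1 (tops now [3])
10 → new pile 2 (tops now [3, 10])
7 → pile 2 (tops now [3, 7])
6 → pile 2 (tops now [3, 6])
4 → pile 2 (tops now [3, 4])
5 → new pile 3 (tops now [3, 4, 5])
1 → pile 1 (tops now [1, 4, 5])
2 → pile 2 (tops now [1, 2, 5])
8 → new pile 4 (tops now [1, 2, 5, 8])
9 → new pile 5 (tops now [1, 2, 5, 8, 9])
Five piles.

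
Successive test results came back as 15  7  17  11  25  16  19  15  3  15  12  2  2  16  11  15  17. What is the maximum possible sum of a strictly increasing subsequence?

Let S[i] be the best sum of a strictly increasing subsequence ending at i:
i:      1  2  3  4  5  6  7  8  9 10 11 12 13 14 15 16 17
a[i]:  15  7 17 11 25 16 19 15  3 15 12  2  2 16 11 15 17
S:     15  7 32 18 57 34 53 33  3 33 30  2  2 49 18 45 66
Maximum is 66 (e.g. 7 + 11 + 15 + 16 + 17).

66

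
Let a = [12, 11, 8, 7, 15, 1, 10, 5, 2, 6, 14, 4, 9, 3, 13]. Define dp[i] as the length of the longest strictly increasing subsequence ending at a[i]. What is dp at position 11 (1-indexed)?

dp[i] = 1 + max{dp[j] : j<i, a[j]<a[i]} (or 1 if no such j):
i:      1  2  3  4  5  6  7  8  9 10 11 12 13 14 15
a[i]:  12 11  8  7 15  1 10  5  2  6 14  4  9  3 13
dp:     1  1  1  1  2  1  2  2  2  3  4  3  4  3  5
At index 11 the value is 4.

4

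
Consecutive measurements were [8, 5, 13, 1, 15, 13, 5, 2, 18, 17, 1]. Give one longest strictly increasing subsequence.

8, 13, 15, 18

Patience tails give the LIS length; then backtrack through the dp parents:
8 → extends → [8]
5 → replaces 8 → [5]
13 → extends → [5, 13]
1 → replaces 5 → [1, 13]
15 → extends → [1, 13, 15]
13 → already a tail → [1, 13, 15]
5 → replaces 13 → [1, 5, 15]
2 → replaces 5 → [1, 2, 15]
18 → extends → [1, 2, 15, 18]
17 → replaces 18 → [1, 2, 15, 17]
1 → already a tail → [1, 2, 15, 17]
Length 4; one witness is 8, 13, 15, 18.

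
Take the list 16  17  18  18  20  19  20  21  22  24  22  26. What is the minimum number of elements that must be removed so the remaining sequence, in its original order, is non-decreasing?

2

Fewest deletions = n − (longest non-decreasing subsequence).
Patience tails:
16 → extends → [16]
17 → extends → [16, 17]
18 → extends → [16, 17, 18]
18 → extends → [16, 17, 18, 18]
20 → extends → [16, 17, 18, 18, 20]
19 → replaces 20 → [16, 17, 18, 18, 19]
20 → extends → [16, 17, 18, 18, 19, 20]
21 → extends → [16, 17, 18, 18, 19, 20, 21]
22 → extends → [16, 17, 18, 18, 19, 20, 21, 22]
24 → extends → [16, 17, 18, 18, 19, 20, 21, 22, 24]
22 → replaces 24 → [16, 17, 18, 18, 19, 20, 21, 22, 22]
26 → extends → [16, 17, 18, 18, 19, 20, 21, 22, 22, 26]
Longest non-decreasing subsequence has length 10, so deletions = 12 − 10 = 2.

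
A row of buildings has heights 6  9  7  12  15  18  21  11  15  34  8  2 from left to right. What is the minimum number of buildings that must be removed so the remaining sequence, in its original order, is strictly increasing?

Fewest deletions = n − (longest strictly increasing subsequence).
i:      1  2  3  4  5  6  7  8  9 10 11 12
a[i]:   6  9  7 12 15 18 21 11 15 34  8  2
dp:     1  2  2  3  4  5  6  3  4  7  3  1
max dp = 7, so deletions = 12 − 7 = 5.

5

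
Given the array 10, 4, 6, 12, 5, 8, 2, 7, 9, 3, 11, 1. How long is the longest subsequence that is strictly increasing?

5

Let dp[i] be the length of the longest such subsequence ending at index i:
i:      1  2  3  4  5  6  7  8  9 10 11 12
a[i]:  10  4  6 12  5  8  2  7  9  3 11  1
dp:     1  1  2  3  2  3  1  3  4  2  5  1
Maximum dp value is 5.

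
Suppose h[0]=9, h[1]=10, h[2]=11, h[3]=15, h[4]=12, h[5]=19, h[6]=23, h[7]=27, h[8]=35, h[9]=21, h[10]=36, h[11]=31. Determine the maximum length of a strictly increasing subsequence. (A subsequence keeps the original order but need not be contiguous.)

9

Track the smallest tail for each achievable length (strict):
9 → extends → [9]
10 → extends → [9, 10]
11 → extends → [9, 10, 11]
15 → extends → [9, 10, 11, 15]
12 → replaces 15 → [9, 10, 11, 12]
19 → extends → [9, 10, 11, 12, 19]
23 → extends → [9, 10, 11, 12, 19, 23]
27 → extends → [9, 10, 11, 12, 19, 23, 27]
35 → extends → [9, 10, 11, 12, 19, 23, 27, 35]
21 → replaces 23 → [9, 10, 11, 12, 19, 21, 27, 35]
36 → extends → [9, 10, 11, 12, 19, 21, 27, 35, 36]
31 → replaces 35 → [9, 10, 11, 12, 19, 21, 27, 31, 36]
Nine tails, so the longest strictly increasing subsequence has length 9 (e.g. 9, 10, 11, 15, 19, 23, 27, 35, 36).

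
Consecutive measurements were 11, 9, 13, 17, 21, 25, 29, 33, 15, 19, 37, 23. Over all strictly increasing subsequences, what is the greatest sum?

Let S[i] be the best sum of a strictly increasing subsequence ending at i:
i:       1   2   3   4   5   6   7   8   9  10  11  12
a[i]:   11   9  13  17  21  25  29  33  15  19  37  23
S:      11   9  24  41  62  87 116 149  39  60 186  85
Maximum is 186 (e.g. 11 + 13 + 17 + 21 + 25 + 29 + 33 + 37).

186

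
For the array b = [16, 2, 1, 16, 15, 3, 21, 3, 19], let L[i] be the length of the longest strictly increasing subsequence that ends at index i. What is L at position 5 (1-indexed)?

dp[i] = 1 + max{dp[j] : j<i, b[j]<b[i]} (or 1 if no such j):
i:      1  2  3  4  5  6  7  8  9
b[i]:  16  2  1 16 15  3 21  3 19
dp:     1  1  1  2  2  2  3  2  3
At index 5 the value is 2.

2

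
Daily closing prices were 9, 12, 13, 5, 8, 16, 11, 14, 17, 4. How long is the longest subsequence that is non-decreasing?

5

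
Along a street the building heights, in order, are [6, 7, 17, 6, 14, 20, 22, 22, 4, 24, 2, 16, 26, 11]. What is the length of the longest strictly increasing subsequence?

7

Let dp[i] be the length of the longest such subsequence ending at index i:
i:      1  2  3  4  5  6  7  8  9 10 11 12 13 14
a[i]:   6  7 17  6 14 20 22 22  4 24  2 16 26 11
dp:     1  2  3  1  3  4  5  5  1  6  1  4  7  3
Maximum dp value is 7.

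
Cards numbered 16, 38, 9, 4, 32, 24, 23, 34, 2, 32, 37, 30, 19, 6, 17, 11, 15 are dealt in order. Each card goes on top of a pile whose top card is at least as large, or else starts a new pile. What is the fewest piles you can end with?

4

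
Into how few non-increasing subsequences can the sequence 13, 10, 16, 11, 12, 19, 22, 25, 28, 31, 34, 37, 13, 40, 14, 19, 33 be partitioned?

Place each on the leftmost legal pile:
13 → new pile 1 (tops now [13])
10 → pile 1 (tops now [10])
16 → new pile 2 (tops now [10, 16])
11 → pile 2 (tops now [10, 11])
12 → new pile 3 (tops now [10, 11, 12])
19 → new pile 4 (tops now [10, 11, 12, 19])
22 → new pile 5 (tops now [10, 11, 12, 19, 22])
25 → new pile 6 (tops now [10, 11, 12, 19, 22, 25])
28 → new pile 7 (tops now [10, 11, 12, 19, 22, 25, 28])
31 → new pile 8 (tops now [10, 11, 12, 19, 22, 25, 28, 31])
34 → new pile 9 (tops now [10, 11, 12, 19, 22, 25, 28, 31, 34])
37 → new pile 10 (tops now [10, 11, 12, 19, 22, 25, 28, 31, 34, 37])
13 → pile 4 (tops now [10, 11, 12, 13, 22, 25, 28, 31, 34, 37])
40 → new pile 11 (tops now [10, 11, 12, 13, 22, 25, 28, 31, 34, 37, 40])
14 → pile 5 (tops now [10, 11, 12, 13, 14, 25, 28, 31, 34, 37, 40])
19 → pile 6 (tops now [10, 11, 12, 13, 14, 19, 28, 31, 34, 37, 40])
33 → pile 9 (tops now [10, 11, 12, 13, 14, 19, 28, 31, 33, 37, 40])
Eleven piles.

11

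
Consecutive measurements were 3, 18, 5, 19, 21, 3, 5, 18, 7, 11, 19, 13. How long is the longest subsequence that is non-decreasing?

Track the smallest tail for each achievable length (allowing ties):
3 → extends → [3]
18 → extends → [3, 18]
5 → replaces 18 → [3, 5]
19 → extends → [3, 5, 19]
21 → extends → [3, 5, 19, 21]
3 → replaces 5 → [3, 3, 19, 21]
5 → replaces 19 → [3, 3, 5, 21]
18 → replaces 21 → [3, 3, 5, 18]
7 → replaces 18 → [3, 3, 5, 7]
11 → extends → [3, 3, 5, 7, 11]
19 → extends → [3, 3, 5, 7, 11, 19]
13 → replaces 19 → [3, 3, 5, 7, 11, 13]
Six tails, so the longest non-decreasing subsequence has length 6 (e.g. 3, 5, 5, 7, 11, 19).

6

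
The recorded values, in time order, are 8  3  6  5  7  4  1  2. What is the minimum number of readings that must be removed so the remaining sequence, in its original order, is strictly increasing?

5

Fewest deletions = n − (longest strictly increasing subsequence).
Patience tails:
8 → extends → [8]
3 → replaces 8 → [3]
6 → extends → [3, 6]
5 → replaces 6 → [3, 5]
7 → extends → [3, 5, 7]
4 → replaces 5 → [3, 4, 7]
1 → replaces 3 → [1, 4, 7]
2 → replaces 4 → [1, 2, 7]
Longest strictly increasing subsequence has length 3, so deletions = 8 − 3 = 5.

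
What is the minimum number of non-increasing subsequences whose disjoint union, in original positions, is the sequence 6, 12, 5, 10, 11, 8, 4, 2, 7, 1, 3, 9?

3

Place each on the leftmost legal pile:
6 → new pile 1 (tops now [6])
12 → new pile 2 (tops now [6, 12])
5 → pile 1 (tops now [5, 12])
10 → pile 2 (tops now [5, 10])
11 → new pile 3 (tops now [5, 10, 11])
8 → pile 2 (tops now [5, 8, 11])
4 → pile 1 (tops now [4, 8, 11])
2 → pile 1 (tops now [2, 8, 11])
7 → pile 2 (tops now [2, 7, 11])
1 → pile 1 (tops now [1, 7, 11])
3 → pile 2 (tops now [1, 3, 11])
9 → pile 3 (tops now [1, 3, 9])
Three piles.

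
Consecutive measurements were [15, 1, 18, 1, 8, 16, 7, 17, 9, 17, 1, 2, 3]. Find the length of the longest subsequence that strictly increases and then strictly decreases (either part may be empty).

inc[i] = longest strictly increasing subsequence ending at i; dec[i] = longest strictly decreasing subsequence starting at i:
i:      1  2  3  4  5  6  7  8  9 10 11 12 13
a[i]:  15  1 18  1  8 16  7 17  9 17  1  2  3
inc:    1  1  2  1  2  3  2  4  3  4  1  2  3
dec:    4  1  4  1  3  3  2  3  2  2  1  1  1
Best peak at i=8 (value 17): inc=4, dec=3, length 4+3−1 = 6.

6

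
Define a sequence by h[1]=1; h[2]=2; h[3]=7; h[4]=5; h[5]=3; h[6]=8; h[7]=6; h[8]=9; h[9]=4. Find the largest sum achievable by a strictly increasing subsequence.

Let S[i] be the best sum of a strictly increasing subsequence ending at i:
i:      1  2  3  4  5  6  7  8  9
h[i]:   1  2  7  5  3  8  6  9  4
S:      1  3 10  8  6 18 14 27 10
Maximum is 27 (e.g. 1 + 2 + 7 + 8 + 9).

27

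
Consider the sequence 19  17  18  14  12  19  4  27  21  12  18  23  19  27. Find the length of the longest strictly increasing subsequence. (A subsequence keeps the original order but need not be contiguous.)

6

Track the smallest tail for each achievable length (strict):
19 → extends → [19]
17 → replaces 19 → [17]
18 → extends → [17, 18]
14 → replaces 17 → [14, 18]
12 → replaces 14 → [12, 18]
19 → extends → [12, 18, 19]
4 → replaces 12 → [4, 18, 19]
27 → extends → [4, 18, 19, 27]
21 → replaces 27 → [4, 18, 19, 21]
12 → replaces 18 → [4, 12, 19, 21]
18 → replaces 19 → [4, 12, 18, 21]
23 → extends → [4, 12, 18, 21, 23]
19 → replaces 21 → [4, 12, 18, 19, 23]
27 → extends → [4, 12, 18, 19, 23, 27]
Six tails, so the longest strictly increasing subsequence has length 6 (e.g. 17, 18, 19, 21, 23, 27).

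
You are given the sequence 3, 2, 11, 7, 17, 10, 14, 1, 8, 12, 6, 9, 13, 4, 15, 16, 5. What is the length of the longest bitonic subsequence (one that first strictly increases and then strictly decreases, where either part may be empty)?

8

inc[i] = longest strictly increasing subsequence ending at i; dec[i] = longest strictly decreasing subsequence starting at i:
i:      1  2  3  4  5  6  7  8  9 10 11 12 13 14 15 16 17
a[i]:   3  2 11  7 17 10 14  1  8 12  6  9 13  4 15 16  5
inc:    1  1  2  2  3  3  4  1  3  4  2  4  5  2  6  7  3
dec:    3  2  5  3  5  4  4  1  3  3  2  2  2  1  2  2  1
Best peak at i=16 (value 16): inc=7, dec=2, length 7+2−1 = 8.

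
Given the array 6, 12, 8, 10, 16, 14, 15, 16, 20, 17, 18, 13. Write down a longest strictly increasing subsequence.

6, 8, 10, 14, 15, 16, 17, 18

Patience tails give the LIS length; then backtrack through the dp parents:
6 → extends → [6]
12 → extends → [6, 12]
8 → replaces 12 → [6, 8]
10 → extends → [6, 8, 10]
16 → extends → [6, 8, 10, 16]
14 → replaces 16 → [6, 8, 10, 14]
15 → extends → [6, 8, 10, 14, 15]
16 → extends → [6, 8, 10, 14, 15, 16]
20 → extends → [6, 8, 10, 14, 15, 16, 20]
17 → replaces 20 → [6, 8, 10, 14, 15, 16, 17]
18 → extends → [6, 8, 10, 14, 15, 16, 17, 18]
13 → replaces 14 → [6, 8, 10, 13, 15, 16, 17, 18]
Length 8; one witness is 6, 8, 10, 14, 15, 16, 17, 18.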